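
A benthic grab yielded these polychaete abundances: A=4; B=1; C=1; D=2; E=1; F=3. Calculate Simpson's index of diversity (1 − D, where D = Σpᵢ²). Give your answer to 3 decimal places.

0.778

Total N = 4+1+1+2+1+3 = 12, so the proportions are 0.33333, 0.08333, 0.08333, 0.16667, 0.08333, 0.25 (working shown to 5 dp, full precision carried).
D = 0.33333² + 0.08333² + 0.08333² + 0.16667² + 0.08333² + 0.25² = 0.11111 + 0.00694 + 0.00694 + 0.02778 + 0.00694 + 0.06250 = 0.22222.
So 1 − D = 0.77778, i.e. 0.778 to 3 decimal places.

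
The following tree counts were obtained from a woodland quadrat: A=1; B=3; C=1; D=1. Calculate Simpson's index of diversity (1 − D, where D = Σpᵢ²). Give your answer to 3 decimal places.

0.667

Total N = 1+3+1+1 = 6, so the proportions are 0.16667, 0.5, 0.16667, 0.16667 (working shown to 5 dp, full precision carried).
D = 0.16667² + 0.5² + 0.16667² + 0.16667² = 0.02778 + 0.25000 + 0.02778 + 0.02778 = 0.33333.
So 1 − D = 0.66667, i.e. 0.667 to 3 decimal places.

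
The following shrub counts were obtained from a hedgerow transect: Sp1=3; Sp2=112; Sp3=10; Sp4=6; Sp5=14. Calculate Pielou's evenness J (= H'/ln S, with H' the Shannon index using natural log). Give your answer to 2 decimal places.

Total N = 3+112+10+6+14 = 145, so the proportions are 0.0207, 0.7724, 0.069, 0.0414, 0.0966 (working shown to 4 dp, full precision carried).
H' = −Σ pᵢ ln pᵢ = −((-0.0802) + (-0.1995) + (-0.1844) + (-0.1318) + (-0.2257)) = 0.8216.
With S = 5 species, ln S = 1.6094, so J = 0.8216/1.6094 = 0.5105, i.e. 0.51 to 2 decimal places.

0.51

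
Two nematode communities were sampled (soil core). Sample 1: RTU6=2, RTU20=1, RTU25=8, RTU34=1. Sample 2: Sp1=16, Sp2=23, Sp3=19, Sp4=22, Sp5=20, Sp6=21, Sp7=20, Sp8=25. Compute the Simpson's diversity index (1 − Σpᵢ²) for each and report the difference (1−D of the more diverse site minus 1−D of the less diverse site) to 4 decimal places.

Sample 1: N=12, proportions 0.166667, 0.083333, 0.666667, 0.083333, giving 1−D = 0.513889 (working shown to 6 dp, full precision carried).
Sample 2: N=166, proportions 0.096386, 0.138554, 0.114458, 0.13253, 0.120482, 0.126506, 0.120482, 0.150602, giving 1−D = 0.873131.
Difference = |0.513889 − 0.873131| = 0.359242, i.e. 0.3592 to 4 decimal places.

0.3592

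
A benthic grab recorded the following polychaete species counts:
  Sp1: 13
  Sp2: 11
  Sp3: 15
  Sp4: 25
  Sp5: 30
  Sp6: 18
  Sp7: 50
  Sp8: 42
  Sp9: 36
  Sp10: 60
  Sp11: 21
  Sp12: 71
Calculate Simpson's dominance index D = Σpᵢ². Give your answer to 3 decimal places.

Total N = 13+11+15+25+30+18+50+42+36+60+21+71 = 392, so the proportions are 0.03316, 0.02806, 0.03827, 0.06378, 0.07653, 0.04592, 0.12755, 0.10714, 0.09184, 0.15306, 0.05357, 0.18112 (working shown to 5 dp, full precision carried).
D = 0.03316² + 0.02806² + 0.03827² + 0.06378² + 0.07653² + 0.04592² + 0.12755² + 0.10714² + 0.09184² + 0.15306² + 0.05357² + 0.18112² = 0.00110 + 0.00079 + 0.00146 + 0.00407 + 0.00586 + 0.00211 + 0.01627 + 0.01148 + 0.00843 + 0.02343 + 0.00287 + 0.03281 = 0.11067.
To 3 decimal places, D = 0.111.

0.111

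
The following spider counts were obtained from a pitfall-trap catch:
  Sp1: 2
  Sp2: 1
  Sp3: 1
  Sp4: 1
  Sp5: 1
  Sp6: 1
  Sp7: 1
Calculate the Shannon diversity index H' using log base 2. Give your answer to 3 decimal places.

2.750

Total N = 2+1+1+1+1+1+1 = 8, so the proportions are 0.25, 0.125, 0.125, 0.125, 0.125, 0.125, 0.125 (working shown to 5 dp, full precision carried).
Each pᵢ log₂ pᵢ term: 0.25×(-2.00000)=-0.50000, 0.125×(-3.00000)=-0.37500, 0.125×(-3.00000)=-0.37500, 0.125×(-3.00000)=-0.37500, 0.125×(-3.00000)=-0.37500, 0.125×(-3.00000)=-0.37500, 0.125×(-3.00000)=-0.37500.
Sum = -2.75000, so H' = 2.750.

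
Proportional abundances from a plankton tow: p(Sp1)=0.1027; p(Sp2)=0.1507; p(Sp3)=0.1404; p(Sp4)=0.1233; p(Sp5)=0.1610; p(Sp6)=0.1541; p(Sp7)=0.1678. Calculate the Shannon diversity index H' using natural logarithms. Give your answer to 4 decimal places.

Each pᵢ ln pᵢ term (working shown to 6 dp, full precision carried): 0.1027×(-2.275943)=-0.233739, 0.1507×(-1.892464)=-0.285194, 0.1404×(-1.963260)=-0.275642, 0.1233×(-2.093135)=-0.258084, 0.161×(-1.826351)=-0.294042, 0.1541×(-1.870154)=-0.288191, 0.1678×(-1.784982)=-0.299520.
Sum = -1.934412, so H' = 1.9344.

1.9344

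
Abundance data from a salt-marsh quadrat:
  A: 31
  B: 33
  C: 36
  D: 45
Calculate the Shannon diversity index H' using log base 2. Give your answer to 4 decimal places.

Total N = 31+33+36+45 = 145, so the proportions are 0.213793, 0.227586, 0.248276, 0.310345 (working shown to 6 dp, full precision carried).
Each pᵢ log₂ pᵢ term: 0.213793×(-2.225713)=-0.475842, 0.227586×(-2.135515)=-0.486014, 0.248276×(-2.009984)=-0.499031, 0.310345×(-1.688056)=-0.523879.
Sum = -1.984766, so H' = 1.9848.

1.9848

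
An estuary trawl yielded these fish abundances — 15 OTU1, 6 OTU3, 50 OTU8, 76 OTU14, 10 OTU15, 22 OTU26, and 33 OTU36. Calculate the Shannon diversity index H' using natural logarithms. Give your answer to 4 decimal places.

Total N = 15+6+50+76+10+22+33 = 212, so the proportions are 0.070755, 0.028302, 0.235849, 0.358491, 0.04717, 0.103774, 0.15566 (working shown to 6 dp, full precision carried).
Each pᵢ ln pᵢ term: 0.070755×(-2.648536)=-0.187396, 0.028302×(-3.564827)=-0.100891, 0.235849×(-1.444563)=-0.340699, 0.358491×(-1.025853)=-0.367759, 0.04717×(-3.054001)=-0.144057, 0.103774×(-2.265544)=-0.235104, 0.15566×(-1.860079)=-0.289541.
Sum = -1.665446, so H' = 1.6654.

1.6654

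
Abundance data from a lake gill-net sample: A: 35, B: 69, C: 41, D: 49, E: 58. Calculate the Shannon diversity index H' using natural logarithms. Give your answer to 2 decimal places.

Total N = 35+69+41+49+58 = 252, so the proportions are 0.1389, 0.2738, 0.1627, 0.1944, 0.2302 (working shown to 4 dp, full precision carried).
Each pᵢ ln pᵢ term: 0.1389×(-1.9741)=-0.2742, 0.2738×(-1.2953)=-0.3547, 0.1627×(-1.8159)=-0.2954, 0.1944×(-1.6376)=-0.3184, 0.2302×(-1.4690)=-0.3381.
Sum = -1.5808, so H' = 1.58.

1.58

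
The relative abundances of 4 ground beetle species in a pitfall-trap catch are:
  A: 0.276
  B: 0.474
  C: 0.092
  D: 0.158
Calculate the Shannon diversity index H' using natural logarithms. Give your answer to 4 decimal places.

1.2202

Each pᵢ ln pᵢ term (working shown to 6 dp, full precision carried): 0.276×(-1.287354)=-0.355310, 0.474×(-0.746548)=-0.353864, 0.092×(-2.385967)=-0.219509, 0.158×(-1.845160)=-0.291535.
Sum = -1.220218, so H' = 1.2202.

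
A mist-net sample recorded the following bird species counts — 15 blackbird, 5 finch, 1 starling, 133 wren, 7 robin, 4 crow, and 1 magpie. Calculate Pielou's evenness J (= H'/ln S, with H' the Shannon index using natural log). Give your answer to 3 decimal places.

0.404

Total N = 15+5+1+133+7+4+1 = 166, so the proportions are 0.0903614, 0.0301205, 0.0060241, 0.8012048, 0.0421687, 0.0240964, 0.0060241 (working shown to 7 dp, full precision carried).
H' = −Σ pᵢ ln pᵢ = −((-0.2172233) + (-0.1054985) + (-0.0307951) + (-0.1775780) + (-0.1335093) + (-0.0897757) + (-0.0307951)) = 0.7851750.
With S = 7 species, ln S = 1.9459101, so J = 0.7851750/1.9459101 = 0.4035001, i.e. 0.404 to 3 decimal places.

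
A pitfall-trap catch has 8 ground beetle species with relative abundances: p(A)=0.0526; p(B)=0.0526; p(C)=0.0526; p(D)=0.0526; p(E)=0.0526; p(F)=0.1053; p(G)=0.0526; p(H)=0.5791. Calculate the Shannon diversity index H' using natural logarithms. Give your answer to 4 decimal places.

Each pᵢ ln pᵢ term (working shown to 6 dp, full precision carried): 0.0526×(-2.945039)=-0.154909, 0.0526×(-2.945039)=-0.154909, 0.0526×(-2.945039)=-0.154909, 0.0526×(-2.945039)=-0.154909, 0.0526×(-2.945039)=-0.154909, 0.1053×(-2.250942)=-0.237024, 0.0526×(-2.945039)=-0.154909, 0.5791×(-0.546280)=-0.316351.
Sum = -1.482829, so H' = 1.4828.

1.4828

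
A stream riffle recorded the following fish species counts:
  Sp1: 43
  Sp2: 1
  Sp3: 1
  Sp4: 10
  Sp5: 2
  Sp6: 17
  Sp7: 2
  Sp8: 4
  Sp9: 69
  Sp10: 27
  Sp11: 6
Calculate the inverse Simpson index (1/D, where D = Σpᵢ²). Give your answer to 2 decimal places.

Total N = 43+1+1+10+2+17+2+4+69+27+6 = 182, so the proportions are 0.236264, 0.005495, 0.005495, 0.054945, 0.010989, 0.093407, 0.010989, 0.021978, 0.379121, 0.148352, 0.032967 (working shown to 6 dp, full precision carried).
D = 0.236264² + 0.005495² + 0.005495² + 0.054945² + 0.010989² + 0.093407² + 0.010989² + 0.021978² + 0.379121² + 0.148352² + 0.032967² = 0.055821 + 0.000030 + 0.000030 + 0.003019 + 0.000121 + 0.008725 + 0.000121 + 0.000483 + 0.143733 + 0.022008 + 0.001087 = 0.235177.
So 1/D = 4.2521, i.e. 4.25 to 2 decimal places.

4.25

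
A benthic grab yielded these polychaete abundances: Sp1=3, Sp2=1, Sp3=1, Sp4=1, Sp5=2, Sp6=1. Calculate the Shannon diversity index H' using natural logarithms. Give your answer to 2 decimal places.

1.68

Total N = 3+1+1+1+2+1 = 9, so the proportions are 0.3333, 0.1111, 0.1111, 0.1111, 0.2222, 0.1111 (working shown to 4 dp, full precision carried).
Each pᵢ ln pᵢ term: 0.3333×(-1.0986)=-0.3662, 0.1111×(-2.1972)=-0.2441, 0.1111×(-2.1972)=-0.2441, 0.1111×(-2.1972)=-0.2441, 0.2222×(-1.5041)=-0.3342, 0.1111×(-2.1972)=-0.2441.
Sum = -1.6770, so H' = 1.68.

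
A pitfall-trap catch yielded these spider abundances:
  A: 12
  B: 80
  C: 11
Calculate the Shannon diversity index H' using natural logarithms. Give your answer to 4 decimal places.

Total N = 12+80+11 = 103, so the proportions are 0.116505, 0.776699, 0.106796 (working shown to 6 dp, full precision carried).
Each pᵢ ln pᵢ term: 0.116505×(-2.149822)=-0.250465, 0.776699×(-0.252702)=-0.196274, 0.106796×(-2.236834)=-0.238885.
Sum = -0.685624, so H' = 0.6856.

0.6856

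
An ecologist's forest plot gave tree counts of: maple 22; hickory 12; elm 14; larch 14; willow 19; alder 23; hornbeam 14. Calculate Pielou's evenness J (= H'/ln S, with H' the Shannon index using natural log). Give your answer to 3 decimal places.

Total N = 22+12+14+14+19+23+14 = 118, so the proportions are 0.18644, 0.10169, 0.11864, 0.11864, 0.16102, 0.19492, 0.11864 (working shown to 5 dp, full precision carried).
H' = −Σ pᵢ ln pᵢ = −((-0.31315) + (-0.23245) + (-0.25290) + (-0.25290) + (-0.29406) + (-0.31872) + (-0.25290)) = 1.91710.
With S = 7 species, ln S = 1.94591, so J = 1.91710/1.94591 = 0.98519, i.e. 0.985 to 3 decimal places.

0.985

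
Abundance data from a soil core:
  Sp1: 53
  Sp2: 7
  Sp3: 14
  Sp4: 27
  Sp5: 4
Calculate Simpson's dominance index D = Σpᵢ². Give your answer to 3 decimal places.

Total N = 53+7+14+27+4 = 105, so the proportions are 0.50476, 0.06667, 0.13333, 0.25714, 0.0381 (working shown to 5 dp, full precision carried).
D = 0.50476² + 0.06667² + 0.13333² + 0.25714² + 0.0381² = 0.25478 + 0.00444 + 0.01778 + 0.06612 + 0.00145 = 0.34458.
To 3 decimal places, D = 0.345.

0.345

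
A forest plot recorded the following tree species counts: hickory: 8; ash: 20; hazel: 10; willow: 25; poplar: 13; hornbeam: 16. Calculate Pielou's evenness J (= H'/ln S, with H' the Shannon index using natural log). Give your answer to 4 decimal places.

0.9600

Total N = 8+20+10+25+13+16 = 92, so the proportions are 0.086957, 0.217391, 0.108696, 0.271739, 0.141304, 0.173913 (working shown to 6 dp, full precision carried).
H' = −Σ pᵢ ln pᵢ = −((-0.212378) + (-0.331751) + (-0.241218) + (-0.354052) + (-0.276510) + (-0.304209)) = 1.720118.
With S = 6 species, ln S = 1.791759, so J = 1.720118/1.791759 = 0.960016, i.e. 0.9600 to 4 decimal places.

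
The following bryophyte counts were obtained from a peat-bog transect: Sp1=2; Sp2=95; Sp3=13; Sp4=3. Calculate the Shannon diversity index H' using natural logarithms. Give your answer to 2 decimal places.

0.56

Total N = 2+95+13+3 = 113, so the proportions are 0.0177, 0.8407, 0.115, 0.0265 (working shown to 4 dp, full precision carried).
Each pᵢ ln pᵢ term: 0.0177×(-4.0342)=-0.0714, 0.8407×(-0.1735)=-0.1459, 0.115×(-2.1624)=-0.2488, 0.0265×(-3.6288)=-0.0963.
Sum = -0.5624, so H' = 0.56.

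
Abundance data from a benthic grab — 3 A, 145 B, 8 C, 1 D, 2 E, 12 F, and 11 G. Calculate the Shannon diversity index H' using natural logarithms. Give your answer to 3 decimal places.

Total N = 3+145+8+1+2+12+11 = 182, so the proportions are 0.01648, 0.7967, 0.04396, 0.00549, 0.01099, 0.06593, 0.06044 (working shown to 5 dp, full precision carried).
Each pᵢ ln pᵢ term: 0.01648×(-4.10539)=-0.06767, 0.7967×(-0.22727)=-0.18107, 0.04396×(-3.12457)=-0.13734, 0.00549×(-5.20401)=-0.02859, 0.01099×(-4.51086)=-0.04957, 0.06593×(-2.71910)=-0.17928, 0.06044×(-2.80611)=-0.16960.
Sum = -0.81313, so H' = 0.813.

0.813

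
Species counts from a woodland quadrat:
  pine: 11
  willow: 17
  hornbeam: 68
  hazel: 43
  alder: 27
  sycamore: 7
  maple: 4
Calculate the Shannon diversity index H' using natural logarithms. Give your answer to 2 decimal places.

Total N = 11+17+68+43+27+7+4 = 177, so the proportions are 0.0621, 0.096, 0.3842, 0.2429, 0.1525, 0.0395, 0.0226 (working shown to 4 dp, full precision carried).
Each pᵢ ln pᵢ term: 0.0621×(-2.7783)=-0.1727, 0.096×(-2.3429)=-0.2250, 0.3842×(-0.9566)=-0.3675, 0.2429×(-1.4149)=-0.3437, 0.1525×(-1.8803)=-0.2868, 0.0395×(-3.2302)=-0.1277, 0.0226×(-3.7899)=-0.0856.
Sum = -1.6092, so H' = 1.61.

1.61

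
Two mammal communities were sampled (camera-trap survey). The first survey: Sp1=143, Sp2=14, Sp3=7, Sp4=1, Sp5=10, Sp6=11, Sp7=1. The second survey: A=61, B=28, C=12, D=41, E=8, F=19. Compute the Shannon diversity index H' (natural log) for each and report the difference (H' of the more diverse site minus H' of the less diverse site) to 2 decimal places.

The first survey: N=187, proportions 0.7647, 0.0749, 0.0374, 0.0053, 0.0535, 0.0588, 0.0053, giving H' = 0.9014 (working shown to 4 dp, full precision carried).
The second survey: N=169, proportions 0.3609, 0.1657, 0.071, 0.2426, 0.0473, 0.1124, giving H' = 1.5872.
Difference = |0.9014 − 1.5872| = 0.6858, i.e. 0.69 to 2 decimal places.

0.69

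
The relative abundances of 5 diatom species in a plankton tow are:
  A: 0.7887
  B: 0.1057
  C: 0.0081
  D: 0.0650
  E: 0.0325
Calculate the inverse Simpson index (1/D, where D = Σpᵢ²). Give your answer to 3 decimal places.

1.566

D = 0.7887² + 0.1057² + 0.0081² + 0.065² + 0.0325² = 0.622048 + 0.011172 + 0.000066 + 0.004225 + 0.001056 = 0.638567 (working shown to 6 dp, full precision carried).
So 1/D = 1.56601, i.e. 1.566 to 3 decimal places.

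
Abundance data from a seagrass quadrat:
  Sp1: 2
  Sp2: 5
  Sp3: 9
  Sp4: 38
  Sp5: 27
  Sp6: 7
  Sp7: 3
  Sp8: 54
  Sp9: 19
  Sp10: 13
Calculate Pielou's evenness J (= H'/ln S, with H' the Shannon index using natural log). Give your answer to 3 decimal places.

Total N = 2+5+9+38+27+7+3+54+19+13 = 177, so the proportions are 0.0113, 0.02825, 0.05085, 0.21469, 0.15254, 0.03955, 0.01695, 0.30508, 0.10734, 0.07345 (working shown to 5 dp, full precision carried).
H' = −Σ pᵢ ln pᵢ = −((-0.05066) + (-0.10075) + (-0.15147) + (-0.33031) + (-0.28683) + (-0.12775) + (-0.06911) + (-0.36219) + (-0.23956) + (-0.19178)) = 1.91041.
With S = 10 species, ln S = 2.30259, so J = 1.91041/2.30259 = 0.82968, i.e. 0.830 to 3 decimal places.

0.830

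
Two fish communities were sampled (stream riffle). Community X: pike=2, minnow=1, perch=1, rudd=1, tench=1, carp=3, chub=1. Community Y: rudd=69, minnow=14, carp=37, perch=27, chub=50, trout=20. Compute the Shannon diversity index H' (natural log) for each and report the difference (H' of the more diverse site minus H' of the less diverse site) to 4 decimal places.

Community X: N=10, proportions 0.2, 0.1, 0.1, 0.1, 0.1, 0.3, 0.1, giving H' = 1.834372 (working shown to 6 dp, full precision carried).
Community Y: N=217, proportions 0.317972, 0.064516, 0.170507, 0.124424, 0.230415, 0.092166, giving H' = 1.660047.
Difference = |1.834372 − 1.660047| = 0.174325, i.e. 0.1743 to 4 decimal places.

0.1743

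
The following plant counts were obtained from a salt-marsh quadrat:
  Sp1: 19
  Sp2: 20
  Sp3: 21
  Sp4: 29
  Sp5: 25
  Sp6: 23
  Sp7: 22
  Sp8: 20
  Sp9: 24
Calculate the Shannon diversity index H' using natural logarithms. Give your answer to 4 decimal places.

Total N = 19+20+21+29+25+23+22+20+24 = 203, so the proportions are 0.093596, 0.098522, 0.103448, 0.142857, 0.123153, 0.1133, 0.108374, 0.098522, 0.118227 (working shown to 6 dp, full precision carried).
Each pᵢ ln pᵢ term: 0.093596×(-2.368767)=-0.221707, 0.098522×(-2.317474)=-0.228323, 0.103448×(-2.268684)=-0.234691, 0.142857×(-1.945910)=-0.277987, 0.123153×(-2.094330)=-0.257922, 0.1133×(-2.177712)=-0.246736, 0.108374×(-2.222164)=-0.240826, 0.098522×(-2.317474)=-0.228323, 0.118227×(-2.135152)=-0.252432.
Sum = -2.188947, so H' = 2.1889.

2.1889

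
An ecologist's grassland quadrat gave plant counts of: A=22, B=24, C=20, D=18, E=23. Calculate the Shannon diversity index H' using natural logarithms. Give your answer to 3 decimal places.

1.604

Total N = 22+24+20+18+23 = 107, so the proportions are 0.20561, 0.2243, 0.18692, 0.16822, 0.21495 (working shown to 5 dp, full precision carried).
Each pᵢ ln pᵢ term: 0.20561×(-1.58179)=-0.32523, 0.2243×(-1.49478)=-0.33528, 0.18692×(-1.67710)=-0.31348, 0.16822×(-1.78246)=-0.29985, 0.21495×(-1.53733)=-0.33046.
Sum = -1.60429, so H' = 1.604.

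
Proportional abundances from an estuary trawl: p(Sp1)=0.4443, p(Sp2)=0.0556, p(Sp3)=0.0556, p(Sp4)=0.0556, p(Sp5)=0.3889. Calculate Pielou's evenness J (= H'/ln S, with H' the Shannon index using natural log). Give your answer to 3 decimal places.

0.752

H' = −Σ pᵢ ln pᵢ = −((-0.36044) + (-0.16066) + (-0.16066) + (-0.16066) + (-0.36729)) = 1.20971 (working shown to 5 dp, full precision carried).
With S = 5 species, ln S = 1.60944, so J = 1.20971/1.60944 = 0.75164, i.e. 0.752 to 3 decimal places.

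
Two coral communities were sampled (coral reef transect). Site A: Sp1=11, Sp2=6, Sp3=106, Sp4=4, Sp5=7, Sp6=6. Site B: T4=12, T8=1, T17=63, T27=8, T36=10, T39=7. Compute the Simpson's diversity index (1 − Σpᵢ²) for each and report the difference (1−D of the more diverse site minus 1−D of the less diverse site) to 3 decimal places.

Site A: N=140, proportions 0.0785714, 0.0428571, 0.7571429, 0.0285714, 0.05, 0.0428571, giving 1−D = 0.4135714 (working shown to 7 dp, full precision carried).
Site B: N=101, proportions 0.1188119, 0.009901, 0.6237624, 0.0792079, 0.0990099, 0.0693069, giving 1−D = 0.5758259.
Difference = |0.4135714 − 0.5758259| = 0.1622545, i.e. 0.162 to 3 decimal places.

0.162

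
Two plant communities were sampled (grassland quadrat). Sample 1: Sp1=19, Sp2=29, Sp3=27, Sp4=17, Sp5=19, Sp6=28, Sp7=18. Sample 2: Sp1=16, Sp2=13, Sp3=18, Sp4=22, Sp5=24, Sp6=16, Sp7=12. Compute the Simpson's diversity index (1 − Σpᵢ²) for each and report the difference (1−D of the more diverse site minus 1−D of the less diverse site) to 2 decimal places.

Sample 1: N=157, proportions 0.121, 0.1847, 0.172, 0.1083, 0.121, 0.1783, 0.1146, giving 1−D = 0.8503 (working shown to 4 dp, full precision carried).
Sample 2: N=121, proportions 0.1322, 0.1074, 0.1488, 0.1818, 0.1983, 0.1322, 0.0992, giving 1−D = 0.8491.
Difference = |0.8503 − 0.8491| = 0.0012, i.e. 0.00 to 2 decimal places.

0.00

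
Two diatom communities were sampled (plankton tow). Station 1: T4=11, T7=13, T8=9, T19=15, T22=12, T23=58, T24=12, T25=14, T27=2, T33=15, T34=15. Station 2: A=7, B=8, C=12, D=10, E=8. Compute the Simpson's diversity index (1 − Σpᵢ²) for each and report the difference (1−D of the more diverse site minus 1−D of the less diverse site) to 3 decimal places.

0.050

Station 1: N=176, proportions 0.0625, 0.07386, 0.05114, 0.08523, 0.06818, 0.32955, 0.06818, 0.07955, 0.01136, 0.08523, 0.08523, giving 1−D = 0.84188 (working shown to 5 dp, full precision carried).
Station 2: N=45, proportions 0.15556, 0.17778, 0.26667, 0.22222, 0.17778, giving 1−D = 0.79210.
Difference = |0.84188 − 0.79210| = 0.04978, i.e. 0.050 to 3 decimal places.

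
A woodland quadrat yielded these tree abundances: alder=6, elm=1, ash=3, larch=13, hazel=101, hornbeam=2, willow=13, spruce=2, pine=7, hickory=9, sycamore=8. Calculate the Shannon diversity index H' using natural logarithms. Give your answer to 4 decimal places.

Total N = 6+1+3+13+101+2+13+2+7+9+8 = 165, so the proportions are 0.036364, 0.006061, 0.018182, 0.078788, 0.612121, 0.012121, 0.078788, 0.012121, 0.042424, 0.054545, 0.048485 (working shown to 6 dp, full precision carried).
Each pᵢ ln pᵢ term: 0.036364×(-3.314186)=-0.120516, 0.006061×(-5.105945)=-0.030945, 0.018182×(-4.007333)=-0.072861, 0.078788×(-2.540996)=-0.200200, 0.612121×(-0.490825)=-0.300444, 0.012121×(-4.412798)=-0.053488, 0.078788×(-2.540996)=-0.200200, 0.012121×(-4.412798)=-0.053488, 0.042424×(-3.160035)=-0.134062, 0.054545×(-2.908721)=-0.158658, 0.048485×(-3.026504)=-0.146740.
Sum = -1.471601, so H' = 1.4716.

1.4716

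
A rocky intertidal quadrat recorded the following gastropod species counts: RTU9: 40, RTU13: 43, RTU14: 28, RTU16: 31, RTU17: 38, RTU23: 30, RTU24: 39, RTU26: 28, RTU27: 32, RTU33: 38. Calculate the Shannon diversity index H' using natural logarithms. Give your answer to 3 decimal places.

2.291

Total N = 40+43+28+31+38+30+39+28+32+38 = 347, so the proportions are 0.11527, 0.12392, 0.08069, 0.08934, 0.10951, 0.08646, 0.11239, 0.08069, 0.09222, 0.10951 (working shown to 5 dp, full precision carried).
Each pᵢ ln pᵢ term: 0.11527×(-2.16045)=-0.24904, 0.12392×(-2.08812)=-0.25876, 0.08069×(-2.51712)=-0.20311, 0.08934×(-2.41534)=-0.21578, 0.10951×(-2.21174)=-0.24221, 0.08646×(-2.44813)=-0.21165, 0.11239×(-2.18576)=-0.24566, 0.08069×(-2.51712)=-0.20311, 0.09222×(-2.38359)=-0.21981, 0.10951×(-2.21174)=-0.24221.
Sum = -2.29135, so H' = 2.291.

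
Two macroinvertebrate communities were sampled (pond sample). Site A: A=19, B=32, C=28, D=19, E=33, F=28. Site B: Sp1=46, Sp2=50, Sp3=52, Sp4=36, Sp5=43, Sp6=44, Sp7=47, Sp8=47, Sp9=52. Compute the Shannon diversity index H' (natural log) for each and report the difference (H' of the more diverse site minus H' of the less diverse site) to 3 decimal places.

0.423

Site A: N=159, proportions 0.1195, 0.20126, 0.1761, 0.1195, 0.20755, 0.1761, giving H' = 1.76840 (working shown to 5 dp, full precision carried).
Site B: N=417, proportions 0.11031, 0.1199, 0.1247, 0.08633, 0.10312, 0.10552, 0.11271, 0.11271, 0.1247, giving H' = 2.19183.
Difference = |1.76840 − 2.19183| = 0.42343, i.e. 0.423 to 3 decimal places.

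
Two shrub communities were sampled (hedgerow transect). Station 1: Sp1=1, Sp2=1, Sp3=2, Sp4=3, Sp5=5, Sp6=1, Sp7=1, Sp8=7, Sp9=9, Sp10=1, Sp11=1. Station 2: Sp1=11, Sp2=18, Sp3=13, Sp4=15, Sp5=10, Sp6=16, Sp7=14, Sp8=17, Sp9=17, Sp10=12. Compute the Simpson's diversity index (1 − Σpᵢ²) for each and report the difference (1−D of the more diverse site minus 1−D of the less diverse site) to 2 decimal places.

0.07

Station 1: N=32, proportions 0.0312, 0.0312, 0.0625, 0.0938, 0.1562, 0.0312, 0.0312, 0.2188, 0.2812, 0.0312, 0.0312, giving 1−D = 0.8301 (working shown to 4 dp, full precision carried).
Station 2: N=143, proportions 0.0769, 0.1259, 0.0909, 0.1049, 0.0699, 0.1119, 0.0979, 0.1189, 0.1189, 0.0839, giving 1−D = 0.8967.
Difference = |0.8301 − 0.8967| = 0.0666, i.e. 0.07 to 2 decimal places.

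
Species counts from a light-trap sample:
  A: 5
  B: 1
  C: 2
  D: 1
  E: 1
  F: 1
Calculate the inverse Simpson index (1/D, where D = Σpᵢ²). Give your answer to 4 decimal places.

Total N = 5+1+2+1+1+1 = 11, so the proportions are 0.45454545, 0.09090909, 0.18181818, 0.09090909, 0.09090909, 0.09090909 (working shown to 8 dp, full precision carried).
D = 0.45454545² + 0.09090909² + 0.18181818² + 0.09090909² + 0.09090909² + 0.09090909² = 0.20661157 + 0.00826446 + 0.03305785 + 0.00826446 + 0.00826446 + 0.00826446 = 0.27272727.
So 1/D = 3.666667, i.e. 3.6667 to 4 decimal places.

3.6667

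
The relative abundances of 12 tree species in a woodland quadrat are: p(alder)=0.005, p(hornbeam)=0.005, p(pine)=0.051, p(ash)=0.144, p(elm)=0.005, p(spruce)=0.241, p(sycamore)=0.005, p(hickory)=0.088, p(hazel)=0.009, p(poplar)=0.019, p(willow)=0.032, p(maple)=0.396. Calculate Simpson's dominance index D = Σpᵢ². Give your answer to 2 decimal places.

D = 0.005² + 0.005² + 0.051² + 0.144² + 0.005² + 0.241² + 0.005² + 0.088² + 0.009² + 0.019² + 0.032² + 0.396² = 0.0000 + 0.0000 + 0.0026 + 0.0207 + 0.0000 + 0.0581 + 0.0000 + 0.0077 + 0.0001 + 0.0004 + 0.0010 + 0.1568 = 0.2475 (working shown to 4 dp, full precision carried).
To 2 decimal places, D = 0.25.

0.25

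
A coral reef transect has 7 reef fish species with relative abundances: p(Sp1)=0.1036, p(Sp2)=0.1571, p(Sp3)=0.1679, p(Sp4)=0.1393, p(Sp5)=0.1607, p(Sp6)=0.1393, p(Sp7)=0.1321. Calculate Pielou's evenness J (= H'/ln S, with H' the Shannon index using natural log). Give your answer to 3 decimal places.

0.995

H' = −Σ pᵢ ln pᵢ = −((-0.23488) + (-0.29077) + (-0.29960) + (-0.27458) + (-0.29379) + (-0.27458) + (-0.26740)) = 1.93560 (working shown to 5 dp, full precision carried).
With S = 7 species, ln S = 1.94591, so J = 1.93560/1.94591 = 0.99470, i.e. 0.995 to 3 decimal places.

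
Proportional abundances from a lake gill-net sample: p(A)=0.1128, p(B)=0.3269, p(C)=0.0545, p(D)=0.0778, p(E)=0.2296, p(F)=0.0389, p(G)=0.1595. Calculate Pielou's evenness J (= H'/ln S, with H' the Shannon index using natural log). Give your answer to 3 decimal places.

H' = −Σ pᵢ ln pᵢ = −((-0.24615) + (-0.36551) + (-0.15857) + (-0.19867) + (-0.33784) + (-0.12630) + (-0.29280)) = 1.72583 (working shown to 5 dp, full precision carried).
With S = 7 species, ln S = 1.94591, so J = 1.72583/1.94591 = 0.88690, i.e. 0.887 to 3 decimal places.

0.887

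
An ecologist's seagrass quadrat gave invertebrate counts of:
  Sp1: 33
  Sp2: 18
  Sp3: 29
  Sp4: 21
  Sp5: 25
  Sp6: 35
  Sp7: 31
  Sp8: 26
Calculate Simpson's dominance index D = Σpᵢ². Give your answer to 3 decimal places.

Total N = 33+18+29+21+25+35+31+26 = 218, so the proportions are 0.15138, 0.08257, 0.13303, 0.09633, 0.11468, 0.16055, 0.1422, 0.11927 (working shown to 5 dp, full precision carried).
D = 0.15138² + 0.08257² + 0.13303² + 0.09633² + 0.11468² + 0.16055² + 0.1422² + 0.11927² = 0.02291 + 0.00682 + 0.01770 + 0.00928 + 0.01315 + 0.02578 + 0.02022 + 0.01422 = 0.13008.
To 3 decimal places, D = 0.130.

0.130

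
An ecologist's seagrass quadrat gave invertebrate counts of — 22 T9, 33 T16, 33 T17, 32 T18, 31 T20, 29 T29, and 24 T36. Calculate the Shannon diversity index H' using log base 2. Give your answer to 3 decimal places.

Total N = 22+33+33+32+31+29+24 = 204, so the proportions are 0.10784, 0.16176, 0.16176, 0.15686, 0.15196, 0.14216, 0.11765 (working shown to 5 dp, full precision carried).
Each pᵢ log₂ pᵢ term: 0.10784×(-3.21299)=-0.34650, 0.16176×(-2.62803)=-0.42512, 0.16176×(-2.62803)=-0.42512, 0.15686×(-2.67243)=-0.41920, 0.15196×(-2.71823)=-0.41306, 0.14216×(-2.81444)=-0.40009, 0.11765×(-3.08746)=-0.36323.
Sum = -2.79234, so H' = 2.792.

2.792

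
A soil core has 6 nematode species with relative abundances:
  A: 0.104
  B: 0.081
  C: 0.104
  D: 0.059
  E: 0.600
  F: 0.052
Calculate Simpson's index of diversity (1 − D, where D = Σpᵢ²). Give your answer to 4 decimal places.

D = 0.104² + 0.081² + 0.104² + 0.059² + 0.6² + 0.052² = 0.010816 + 0.006561 + 0.010816 + 0.003481 + 0.360000 + 0.002704 = 0.394378 (working shown to 6 dp, full precision carried).
So 1 − D = 0.605622, i.e. 0.6056 to 4 decimal places.

0.6056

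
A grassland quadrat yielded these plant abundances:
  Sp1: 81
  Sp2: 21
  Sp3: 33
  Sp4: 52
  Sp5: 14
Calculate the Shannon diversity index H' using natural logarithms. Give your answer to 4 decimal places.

1.4342

Total N = 81+21+33+52+14 = 201, so the proportions are 0.402985, 0.104478, 0.164179, 0.258706, 0.069652 (working shown to 6 dp, full precision carried).
Each pᵢ ln pᵢ term: 0.402985×(-0.908856)=-0.366255, 0.104478×(-2.258782)=-0.235992, 0.164179×(-1.806797)=-0.296638, 0.258706×(-1.352061)=-0.349787, 0.069652×(-2.664248)=-0.185569.
Sum = -1.434242, so H' = 1.4342.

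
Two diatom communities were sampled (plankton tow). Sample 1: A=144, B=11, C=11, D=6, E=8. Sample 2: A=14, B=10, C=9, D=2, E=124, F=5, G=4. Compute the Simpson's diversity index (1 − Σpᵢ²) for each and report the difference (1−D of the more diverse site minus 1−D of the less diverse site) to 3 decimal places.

0.091

Sample 1: N=180, proportions 0.8, 0.06111, 0.06111, 0.03333, 0.04444, giving 1−D = 0.34944 (working shown to 5 dp, full precision carried).
Sample 2: N=168, proportions 0.08333, 0.05952, 0.05357, 0.0119, 0.7381, 0.02976, 0.02381, giving 1−D = 0.44026.
Difference = |0.34944 − 0.44026| = 0.09082, i.e. 0.091 to 3 decimal places.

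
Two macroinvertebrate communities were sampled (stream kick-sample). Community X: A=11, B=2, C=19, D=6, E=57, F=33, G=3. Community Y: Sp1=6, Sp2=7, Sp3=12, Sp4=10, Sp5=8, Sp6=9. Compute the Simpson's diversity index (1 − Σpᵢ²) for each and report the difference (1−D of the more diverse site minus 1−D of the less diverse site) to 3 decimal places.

Community X: N=131, proportions 0.083969, 0.015267, 0.145038, 0.045802, 0.435115, 0.251908, 0.022901, giving 1−D = 0.716275 (working shown to 6 dp, full precision carried).
Community Y: N=52, proportions 0.115385, 0.134615, 0.230769, 0.192308, 0.153846, 0.173077, giving 1−D = 0.824704.
Difference = |0.716275 − 0.824704| = 0.108429, i.e. 0.108 to 3 decimal places.

0.108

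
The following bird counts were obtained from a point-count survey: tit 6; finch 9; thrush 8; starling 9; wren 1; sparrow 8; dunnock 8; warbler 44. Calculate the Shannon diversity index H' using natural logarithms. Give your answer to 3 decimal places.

1.665

Total N = 6+9+8+9+1+8+8+44 = 93, so the proportions are 0.06452, 0.09677, 0.08602, 0.09677, 0.01075, 0.08602, 0.08602, 0.47312 (working shown to 5 dp, full precision carried).
Each pᵢ ln pᵢ term: 0.06452×(-2.74084)=-0.17683, 0.09677×(-2.33537)=-0.22600, 0.08602×(-2.45316)=-0.21102, 0.09677×(-2.33537)=-0.22600, 0.01075×(-4.53260)=-0.04874, 0.08602×(-2.45316)=-0.21102, 0.08602×(-2.45316)=-0.21102, 0.47312×(-0.74841)=-0.35409.
Sum = -1.66473, so H' = 1.665.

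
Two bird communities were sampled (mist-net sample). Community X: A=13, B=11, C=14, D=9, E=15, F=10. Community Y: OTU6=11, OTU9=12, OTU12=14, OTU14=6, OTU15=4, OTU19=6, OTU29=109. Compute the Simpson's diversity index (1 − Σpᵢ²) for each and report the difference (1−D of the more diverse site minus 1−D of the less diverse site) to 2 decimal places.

Community X: N=72, proportions 0.18056, 0.15278, 0.19444, 0.125, 0.20833, 0.13889, giving 1−D = 0.82793 (working shown to 5 dp, full precision carried).
Community Y: N=162, proportions 0.0679, 0.07407, 0.08642, 0.03704, 0.02469, 0.03704, 0.67284, giving 1−D = 0.52637.
Difference = |0.82793 − 0.52637| = 0.30156, i.e. 0.30 to 2 decimal places.

0.30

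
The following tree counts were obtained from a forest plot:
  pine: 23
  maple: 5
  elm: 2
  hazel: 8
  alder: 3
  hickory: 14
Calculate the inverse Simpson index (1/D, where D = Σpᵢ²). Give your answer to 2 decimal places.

Total N = 23+5+2+8+3+14 = 55, so the proportions are 0.418182, 0.090909, 0.036364, 0.145455, 0.054545, 0.254545 (working shown to 6 dp, full precision carried).
D = 0.418182² + 0.090909² + 0.036364² + 0.145455² + 0.054545² + 0.254545² = 0.174876 + 0.008264 + 0.001322 + 0.021157 + 0.002975 + 0.064793 = 0.273388.
So 1/D = 3.6578, i.e. 3.66 to 2 decimal places.

3.66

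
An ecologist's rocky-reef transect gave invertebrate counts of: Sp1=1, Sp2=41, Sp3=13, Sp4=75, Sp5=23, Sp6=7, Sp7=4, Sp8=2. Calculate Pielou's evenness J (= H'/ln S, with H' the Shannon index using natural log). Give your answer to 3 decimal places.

0.714

Total N = 1+41+13+75+23+7+4+2 = 166, so the proportions are 0.00602, 0.24699, 0.07831, 0.45181, 0.13855, 0.04217, 0.0241, 0.01205 (working shown to 5 dp, full precision carried).
H' = −Σ pᵢ ln pᵢ = −((-0.03080) + (-0.34539) + (-0.19947) + (-0.35896) + (-0.27385) + (-0.13351) + (-0.08978) + (-0.05324)) = 1.48499.
With S = 8 species, ln S = 2.07944, so J = 1.48499/2.07944 = 0.71413, i.e. 0.714 to 3 decimal places.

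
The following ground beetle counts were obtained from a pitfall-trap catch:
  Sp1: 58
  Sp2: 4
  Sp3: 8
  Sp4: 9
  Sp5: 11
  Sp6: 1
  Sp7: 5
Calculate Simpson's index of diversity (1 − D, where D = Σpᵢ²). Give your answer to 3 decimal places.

0.602

Total N = 58+4+8+9+11+1+5 = 96, so the proportions are 0.60417, 0.04167, 0.08333, 0.09375, 0.11458, 0.01042, 0.05208 (working shown to 5 dp, full precision carried).
D = 0.60417² + 0.04167² + 0.08333² + 0.09375² + 0.11458² + 0.01042² + 0.05208² = 0.36502 + 0.00174 + 0.00694 + 0.00879 + 0.01313 + 0.00011 + 0.00271 = 0.39844.
So 1 − D = 0.60156, i.e. 0.602 to 3 decimal places.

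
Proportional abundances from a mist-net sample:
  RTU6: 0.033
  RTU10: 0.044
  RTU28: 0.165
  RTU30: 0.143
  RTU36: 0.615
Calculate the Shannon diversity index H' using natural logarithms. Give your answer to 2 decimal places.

1.12

Each pᵢ ln pᵢ term (working shown to 4 dp, full precision carried): 0.033×(-3.4112)=-0.1126, 0.044×(-3.1236)=-0.1374, 0.165×(-1.8018)=-0.2973, 0.143×(-1.9449)=-0.2781, 0.615×(-0.4861)=-0.2990.
Sum = -1.1244, so H' = 1.12.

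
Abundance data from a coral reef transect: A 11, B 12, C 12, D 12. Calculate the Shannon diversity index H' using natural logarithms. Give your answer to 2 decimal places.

Total N = 11+12+12+12 = 47, so the proportions are 0.234, 0.2553, 0.2553, 0.2553 (working shown to 4 dp, full precision carried).
Each pᵢ ln pᵢ term: 0.234×(-1.4523)=-0.3399, 0.2553×(-1.3652)=-0.3486, 0.2553×(-1.3652)=-0.3486, 0.2553×(-1.3652)=-0.3486.
Sum = -1.3856, so H' = 1.39.

1.39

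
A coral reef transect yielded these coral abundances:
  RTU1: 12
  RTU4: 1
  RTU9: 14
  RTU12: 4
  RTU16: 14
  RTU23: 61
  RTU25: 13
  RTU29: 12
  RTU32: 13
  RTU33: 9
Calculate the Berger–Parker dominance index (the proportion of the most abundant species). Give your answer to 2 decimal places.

0.40

Total N = 12+1+14+4+14+61+13+12+13+9 = 153, so the proportions are 0.0784, 0.0065, 0.0915, 0.0261, 0.0915, 0.3987, 0.085, 0.0784, 0.085, 0.0588 (working shown to 4 dp, full precision carried).
The largest proportion is 0.3987, i.e. d = 0.40 to 2 decimal places.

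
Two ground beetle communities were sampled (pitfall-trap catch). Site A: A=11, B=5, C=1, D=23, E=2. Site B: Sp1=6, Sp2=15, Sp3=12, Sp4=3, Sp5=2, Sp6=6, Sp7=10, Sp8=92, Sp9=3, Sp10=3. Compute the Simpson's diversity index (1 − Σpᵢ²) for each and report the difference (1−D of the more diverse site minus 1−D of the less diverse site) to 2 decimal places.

0.01

Site A: N=42, proportions 0.2619, 0.119, 0.0238, 0.5476, 0.0476, giving 1−D = 0.6145 (working shown to 4 dp, full precision carried).
Site B: N=152, proportions 0.0395, 0.0987, 0.0789, 0.0197, 0.0132, 0.0395, 0.0658, 0.6053, 0.0197, 0.0197, giving 1−D = 0.6089.
Difference = |0.6145 − 0.6089| = 0.0056, i.e. 0.01 to 2 decimal places.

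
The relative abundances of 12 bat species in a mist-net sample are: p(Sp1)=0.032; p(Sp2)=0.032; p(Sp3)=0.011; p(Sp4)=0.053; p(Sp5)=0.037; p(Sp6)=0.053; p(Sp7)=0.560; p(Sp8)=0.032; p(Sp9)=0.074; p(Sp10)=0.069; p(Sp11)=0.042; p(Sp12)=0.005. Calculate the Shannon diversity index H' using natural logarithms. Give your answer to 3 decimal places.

Each pᵢ ln pᵢ term (working shown to 5 dp, full precision carried): 0.032×(-3.44202)=-0.11014, 0.032×(-3.44202)=-0.11014, 0.011×(-4.50986)=-0.04961, 0.053×(-2.93746)=-0.15569, 0.037×(-3.29684)=-0.12198, 0.053×(-2.93746)=-0.15569, 0.56×(-0.57982)=-0.32470, 0.032×(-3.44202)=-0.11014, 0.074×(-2.60369)=-0.19267, 0.069×(-2.67365)=-0.18448, 0.042×(-3.17009)=-0.13314, 0.005×(-5.29832)=-0.02649.
Sum = -1.67488, so H' = 1.675.

1.675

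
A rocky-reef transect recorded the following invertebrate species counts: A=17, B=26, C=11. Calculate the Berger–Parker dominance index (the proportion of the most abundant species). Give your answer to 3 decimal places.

Total N = 17+26+11 = 54, so the proportions are 0.31481, 0.48148, 0.2037 (working shown to 5 dp, full precision carried).
The largest proportion is 0.48148, i.e. d = 0.481 to 3 decimal places.

0.481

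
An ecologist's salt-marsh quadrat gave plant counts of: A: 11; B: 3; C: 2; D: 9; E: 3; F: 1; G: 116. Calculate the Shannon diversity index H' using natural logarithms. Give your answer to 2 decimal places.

0.80

Total N = 11+3+2+9+3+1+116 = 145, so the proportions are 0.0759, 0.0207, 0.0138, 0.0621, 0.0207, 0.0069, 0.8 (working shown to 4 dp, full precision carried).
Each pᵢ ln pᵢ term: 0.0759×(-2.5788)=-0.1956, 0.0207×(-3.8781)=-0.0802, 0.0138×(-4.2836)=-0.0591, 0.0621×(-2.7795)=-0.1725, 0.0207×(-3.8781)=-0.0802, 0.0069×(-4.9767)=-0.0343, 0.8×(-0.2231)=-0.1785.
Sum = -0.8006, so H' = 0.80.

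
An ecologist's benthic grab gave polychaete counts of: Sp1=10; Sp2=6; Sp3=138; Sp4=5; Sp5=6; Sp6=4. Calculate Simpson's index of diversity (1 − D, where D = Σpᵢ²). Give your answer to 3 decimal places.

Total N = 10+6+138+5+6+4 = 169, so the proportions are 0.05917, 0.0355, 0.81657, 0.02959, 0.0355, 0.02367 (working shown to 5 dp, full precision carried).
D = 0.05917² + 0.0355² + 0.81657² + 0.02959² + 0.0355² + 0.02367² = 0.00350 + 0.00126 + 0.66678 + 0.00088 + 0.00126 + 0.00056 = 0.67424.
So 1 − D = 0.32576, i.e. 0.326 to 3 decimal places.

0.326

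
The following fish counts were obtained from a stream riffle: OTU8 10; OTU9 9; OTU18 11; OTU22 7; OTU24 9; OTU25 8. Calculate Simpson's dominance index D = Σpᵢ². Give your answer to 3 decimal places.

Total N = 10+9+11+7+9+8 = 54, so the proportions are 0.18519, 0.16667, 0.2037, 0.12963, 0.16667, 0.14815 (working shown to 5 dp, full precision carried).
D = 0.18519² + 0.16667² + 0.2037² + 0.12963² + 0.16667² + 0.14815² = 0.03429 + 0.02778 + 0.04150 + 0.01680 + 0.02778 + 0.02195 = 0.17010.
To 3 decimal places, D = 0.170.

0.170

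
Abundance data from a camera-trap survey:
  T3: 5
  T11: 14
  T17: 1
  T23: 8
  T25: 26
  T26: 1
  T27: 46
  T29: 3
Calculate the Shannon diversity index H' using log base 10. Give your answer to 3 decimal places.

Total N = 5+14+1+8+26+1+46+3 = 104, so the proportions are 0.04808, 0.13462, 0.00962, 0.07692, 0.25, 0.00962, 0.44231, 0.02885 (working shown to 5 dp, full precision carried).
Each pᵢ log₁₀ pᵢ term: 0.04808×(-1.31806)=-0.06337, 0.13462×(-0.87091)=-0.11724, 0.00962×(-2.01703)=-0.01939, 0.07692×(-1.11394)=-0.08569, 0.25×(-0.60206)=-0.15051, 0.00962×(-2.01703)=-0.01939, 0.44231×(-0.35428)=-0.15670, 0.02885×(-1.53991)=-0.04442.
Sum = -0.65672, so H' = 0.657.

0.657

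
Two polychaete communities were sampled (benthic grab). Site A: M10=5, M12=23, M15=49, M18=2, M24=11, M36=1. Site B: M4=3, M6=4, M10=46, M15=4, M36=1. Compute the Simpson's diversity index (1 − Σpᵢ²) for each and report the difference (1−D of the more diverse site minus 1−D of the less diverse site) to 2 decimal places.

Site A: N=91, proportions 0.0549, 0.2527, 0.5385, 0.022, 0.1209, 0.011, giving 1−D = 0.6279 (working shown to 4 dp, full precision carried).
Site B: N=58, proportions 0.0517, 0.069, 0.7931, 0.069, 0.0172, giving 1−D = 0.3585.
Difference = |0.6279 − 0.3585| = 0.2694, i.e. 0.27 to 2 decimal places.

0.27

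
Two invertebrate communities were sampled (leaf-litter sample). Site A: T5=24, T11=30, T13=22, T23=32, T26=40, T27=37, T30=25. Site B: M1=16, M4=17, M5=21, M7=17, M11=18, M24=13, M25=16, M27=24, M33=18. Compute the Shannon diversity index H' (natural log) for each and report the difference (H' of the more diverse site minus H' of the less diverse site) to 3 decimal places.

0.260

Site A: N=210, proportions 0.11429, 0.14286, 0.10476, 0.15238, 0.19048, 0.17619, 0.11905, giving H' = 1.92403 (working shown to 5 dp, full precision carried).
Site B: N=160, proportions 0.1, 0.10625, 0.13125, 0.10625, 0.1125, 0.08125, 0.1, 0.15, 0.1125, giving H' = 2.18356.
Difference = |1.92403 − 2.18356| = 0.25953, i.e. 0.260 to 3 decimal places.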